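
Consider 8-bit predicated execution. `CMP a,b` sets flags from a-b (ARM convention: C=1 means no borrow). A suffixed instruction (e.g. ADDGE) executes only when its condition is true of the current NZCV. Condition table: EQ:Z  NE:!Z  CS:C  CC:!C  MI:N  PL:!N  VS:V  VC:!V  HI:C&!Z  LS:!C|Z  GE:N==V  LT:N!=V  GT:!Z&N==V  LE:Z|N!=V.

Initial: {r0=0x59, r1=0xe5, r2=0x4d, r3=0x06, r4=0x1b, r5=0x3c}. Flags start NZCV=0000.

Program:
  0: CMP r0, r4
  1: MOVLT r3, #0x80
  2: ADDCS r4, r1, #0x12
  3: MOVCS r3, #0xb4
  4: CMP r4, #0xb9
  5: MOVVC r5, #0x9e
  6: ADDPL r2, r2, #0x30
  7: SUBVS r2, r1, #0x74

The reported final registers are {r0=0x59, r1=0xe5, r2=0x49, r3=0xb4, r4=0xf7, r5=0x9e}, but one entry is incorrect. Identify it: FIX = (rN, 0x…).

FIX = (r2, 0x7d)

0: ✓ CMP  NZCV=0010
1: · MOVLT
2: ✓ ADDCS  r4←0xf7
3: ✓ MOVCS  r3←0xb4
4: ✓ CMP  NZCV=0010
5: ✓ MOVVC  r5←0x9e
6: ✓ ADDPL  r2←0x7d
7: · SUBVS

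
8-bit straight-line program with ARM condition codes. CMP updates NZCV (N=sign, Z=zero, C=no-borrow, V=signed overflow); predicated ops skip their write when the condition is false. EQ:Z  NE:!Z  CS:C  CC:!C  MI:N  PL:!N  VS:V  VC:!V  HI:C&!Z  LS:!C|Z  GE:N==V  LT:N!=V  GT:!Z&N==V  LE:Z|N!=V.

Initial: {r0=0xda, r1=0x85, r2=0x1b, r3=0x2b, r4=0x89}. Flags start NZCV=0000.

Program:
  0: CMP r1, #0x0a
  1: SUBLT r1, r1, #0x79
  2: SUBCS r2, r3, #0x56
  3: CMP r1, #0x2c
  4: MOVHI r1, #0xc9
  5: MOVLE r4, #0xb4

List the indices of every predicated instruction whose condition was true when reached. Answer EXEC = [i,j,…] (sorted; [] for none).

0: ✓ CMP  NZCV=0011
1: ✓ SUBLT  r1←0x0c
2: ✓ SUBCS  r2←0xd5
3: ✓ CMP  NZCV=1000
4: · MOVHI
5: ✓ MOVLE  r4←0xb4

EXEC = [1,2,5]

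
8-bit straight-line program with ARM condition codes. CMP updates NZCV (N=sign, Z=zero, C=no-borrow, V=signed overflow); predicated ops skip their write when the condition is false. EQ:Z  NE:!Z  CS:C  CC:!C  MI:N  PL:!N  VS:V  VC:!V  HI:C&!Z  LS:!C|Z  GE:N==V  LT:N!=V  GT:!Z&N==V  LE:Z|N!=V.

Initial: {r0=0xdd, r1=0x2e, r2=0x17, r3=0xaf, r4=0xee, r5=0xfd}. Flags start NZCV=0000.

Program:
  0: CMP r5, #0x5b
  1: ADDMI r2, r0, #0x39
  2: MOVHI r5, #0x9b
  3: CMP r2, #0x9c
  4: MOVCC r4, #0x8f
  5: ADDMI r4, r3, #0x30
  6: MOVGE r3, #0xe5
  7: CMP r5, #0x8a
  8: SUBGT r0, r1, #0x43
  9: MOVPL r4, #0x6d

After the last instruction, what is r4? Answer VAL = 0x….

[0] flags=1010 → (cmp)
[1] flags=1010 MI?T → r2=0x16
[2] flags=1010 HI?T → r5=0x9b
[3] flags=0000 → (cmp)
[4] flags=0000 CC?T → r4=0x8f
[5] flags=0000 MI?F → skip
[6] flags=0000 GE?T → r3=0xe5
[7] flags=0010 → (cmp)
[8] flags=0010 GT?T → r0=0xeb
[9] flags=0010 PL?T → r4=0x6d

VAL = 0x6d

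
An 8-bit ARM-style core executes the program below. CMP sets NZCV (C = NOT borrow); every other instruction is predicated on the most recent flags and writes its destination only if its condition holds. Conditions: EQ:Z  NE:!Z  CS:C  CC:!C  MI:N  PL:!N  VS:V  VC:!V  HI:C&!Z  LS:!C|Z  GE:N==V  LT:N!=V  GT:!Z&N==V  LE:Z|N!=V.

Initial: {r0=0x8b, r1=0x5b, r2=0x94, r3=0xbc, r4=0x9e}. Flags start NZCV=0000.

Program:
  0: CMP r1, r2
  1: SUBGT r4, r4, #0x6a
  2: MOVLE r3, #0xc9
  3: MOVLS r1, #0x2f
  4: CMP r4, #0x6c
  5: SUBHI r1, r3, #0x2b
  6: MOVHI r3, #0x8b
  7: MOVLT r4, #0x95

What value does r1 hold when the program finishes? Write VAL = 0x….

0: ✓ CMP  NZCV=1001
1: ✓ SUBGT  r4←0x34
2: · MOVLE
3: ✓ MOVLS  r1←0x2f
4: ✓ CMP  NZCV=1000
5: · SUBHI
6: · MOVHI
7: ✓ MOVLT  r4←0x95

VAL = 0x2f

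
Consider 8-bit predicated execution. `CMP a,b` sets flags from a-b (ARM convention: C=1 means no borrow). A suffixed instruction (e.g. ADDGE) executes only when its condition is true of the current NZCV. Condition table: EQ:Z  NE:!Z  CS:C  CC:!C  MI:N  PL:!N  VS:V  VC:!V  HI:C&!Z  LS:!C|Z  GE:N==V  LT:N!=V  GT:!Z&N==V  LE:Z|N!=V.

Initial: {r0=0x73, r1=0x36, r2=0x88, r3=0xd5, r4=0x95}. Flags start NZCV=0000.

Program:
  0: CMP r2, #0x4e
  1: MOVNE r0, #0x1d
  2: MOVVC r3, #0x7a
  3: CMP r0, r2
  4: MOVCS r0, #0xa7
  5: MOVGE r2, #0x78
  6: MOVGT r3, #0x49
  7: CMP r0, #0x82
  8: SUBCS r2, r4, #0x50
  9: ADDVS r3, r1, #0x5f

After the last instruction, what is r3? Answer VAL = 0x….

[0] flags=0011 → (cmp)
[1] flags=0011 NE?T → r0=0x1d
[2] flags=0011 VC?F → skip
[3] flags=1001 → (cmp)
[4] flags=1001 CS?F → skip
[5] flags=1001 GE?T → r2=0x78
[6] flags=1001 GT?T → r3=0x49
[7] flags=1001 → (cmp)
[8] flags=1001 CS?F → skip
[9] flags=1001 VS?T → r3=0x95

VAL = 0x95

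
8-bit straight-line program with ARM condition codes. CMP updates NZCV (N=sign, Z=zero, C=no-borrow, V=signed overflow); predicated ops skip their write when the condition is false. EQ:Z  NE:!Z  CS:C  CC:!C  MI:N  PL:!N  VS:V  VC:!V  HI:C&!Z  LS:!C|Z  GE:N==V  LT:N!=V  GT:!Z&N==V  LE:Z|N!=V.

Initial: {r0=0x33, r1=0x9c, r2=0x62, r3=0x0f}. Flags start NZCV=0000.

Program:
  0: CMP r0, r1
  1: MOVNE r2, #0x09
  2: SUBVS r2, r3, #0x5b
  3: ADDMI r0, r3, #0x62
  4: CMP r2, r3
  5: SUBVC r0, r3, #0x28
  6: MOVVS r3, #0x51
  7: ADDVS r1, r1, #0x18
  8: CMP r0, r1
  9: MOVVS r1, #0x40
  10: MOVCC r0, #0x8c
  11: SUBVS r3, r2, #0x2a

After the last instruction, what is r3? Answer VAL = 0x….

VAL = 0x0f

0: ✓ CMP  NZCV=1001
1: ✓ MOVNE  r2←0x09
2: ✓ SUBVS  r2←0xb4
3: ✓ ADDMI  r0←0x71
4: ✓ CMP  NZCV=1010
5: ✓ SUBVC  r0←0xe7
6: · MOVVS
7: · ADDVS
8: ✓ CMP  NZCV=0010
9: · MOVVS
10: · MOVCC
11: · SUBVS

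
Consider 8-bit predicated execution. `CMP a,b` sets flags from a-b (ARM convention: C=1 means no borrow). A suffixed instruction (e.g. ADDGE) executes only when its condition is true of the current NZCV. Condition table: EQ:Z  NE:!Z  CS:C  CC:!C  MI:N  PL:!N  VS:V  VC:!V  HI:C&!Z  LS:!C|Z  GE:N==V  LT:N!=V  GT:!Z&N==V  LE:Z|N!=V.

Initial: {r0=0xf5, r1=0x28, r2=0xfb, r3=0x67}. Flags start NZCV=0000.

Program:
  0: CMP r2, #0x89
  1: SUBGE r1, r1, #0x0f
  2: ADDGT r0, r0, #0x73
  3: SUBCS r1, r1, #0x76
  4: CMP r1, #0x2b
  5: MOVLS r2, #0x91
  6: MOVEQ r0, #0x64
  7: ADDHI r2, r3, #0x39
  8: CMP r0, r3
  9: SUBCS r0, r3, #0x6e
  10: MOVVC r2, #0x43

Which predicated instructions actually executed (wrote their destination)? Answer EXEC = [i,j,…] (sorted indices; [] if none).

EXEC = [1,2,3,7,9,10]

0: ✓ CMP  NZCV=0010
1: ✓ SUBGE  r1←0x19
2: ✓ ADDGT  r0←0x68
3: ✓ SUBCS  r1←0xa3
4: ✓ CMP  NZCV=0011
5: · MOVLS
6: · MOVEQ
7: ✓ ADDHI  r2←0xa0
8: ✓ CMP  NZCV=0010
9: ✓ SUBCS  r0←0xf9
10: ✓ MOVVC  r2←0x43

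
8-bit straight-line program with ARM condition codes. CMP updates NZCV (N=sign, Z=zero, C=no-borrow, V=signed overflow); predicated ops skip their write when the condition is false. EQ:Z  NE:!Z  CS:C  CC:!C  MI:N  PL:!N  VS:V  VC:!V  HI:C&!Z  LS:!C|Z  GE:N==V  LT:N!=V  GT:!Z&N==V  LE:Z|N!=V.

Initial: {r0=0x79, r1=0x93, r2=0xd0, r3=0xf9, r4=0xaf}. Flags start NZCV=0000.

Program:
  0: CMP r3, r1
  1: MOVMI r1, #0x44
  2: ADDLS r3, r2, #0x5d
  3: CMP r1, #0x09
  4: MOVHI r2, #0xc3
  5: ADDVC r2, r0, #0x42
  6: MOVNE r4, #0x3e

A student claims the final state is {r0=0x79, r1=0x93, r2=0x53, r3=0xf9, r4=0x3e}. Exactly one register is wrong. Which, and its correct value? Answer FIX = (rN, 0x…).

FIX = (r2, 0xbb)

[0] flags=0010 → (cmp)
[1] flags=0010 MI?F → skip
[2] flags=0010 LS?F → skip
[3] flags=1010 → (cmp)
[4] flags=1010 HI?T → r2=0xc3
[5] flags=1010 VC?T → r2=0xbb
[6] flags=1010 NE?T → r4=0x3e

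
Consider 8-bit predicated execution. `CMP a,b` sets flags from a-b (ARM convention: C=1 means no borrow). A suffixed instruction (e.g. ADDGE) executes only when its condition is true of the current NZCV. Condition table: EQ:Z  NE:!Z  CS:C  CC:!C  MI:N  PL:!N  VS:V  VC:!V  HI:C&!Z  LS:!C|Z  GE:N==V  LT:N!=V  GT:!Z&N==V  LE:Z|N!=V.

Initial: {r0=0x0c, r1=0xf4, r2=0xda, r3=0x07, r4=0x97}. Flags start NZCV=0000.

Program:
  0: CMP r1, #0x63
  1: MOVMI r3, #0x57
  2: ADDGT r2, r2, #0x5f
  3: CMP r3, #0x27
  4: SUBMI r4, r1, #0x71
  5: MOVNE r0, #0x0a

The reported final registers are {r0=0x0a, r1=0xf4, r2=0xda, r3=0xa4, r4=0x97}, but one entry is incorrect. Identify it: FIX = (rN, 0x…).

0: ✓ CMP  NZCV=1010
1: ✓ MOVMI  r3←0x57
2: · ADDGT
3: ✓ CMP  NZCV=0010
4: · SUBMI
5: ✓ MOVNE  r0←0x0a

FIX = (r3, 0x57)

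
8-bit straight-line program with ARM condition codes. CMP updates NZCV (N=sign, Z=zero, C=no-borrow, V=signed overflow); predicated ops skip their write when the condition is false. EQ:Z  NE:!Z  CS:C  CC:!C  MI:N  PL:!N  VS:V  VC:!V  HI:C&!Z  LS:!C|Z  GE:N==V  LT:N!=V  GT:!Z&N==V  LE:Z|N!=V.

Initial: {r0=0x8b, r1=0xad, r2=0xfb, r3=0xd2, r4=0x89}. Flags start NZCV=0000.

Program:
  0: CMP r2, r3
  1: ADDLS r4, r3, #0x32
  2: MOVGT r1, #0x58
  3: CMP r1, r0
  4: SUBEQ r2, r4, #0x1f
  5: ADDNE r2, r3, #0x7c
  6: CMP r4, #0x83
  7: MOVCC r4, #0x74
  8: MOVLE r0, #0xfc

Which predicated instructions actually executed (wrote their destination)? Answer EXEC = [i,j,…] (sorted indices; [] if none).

EXEC = [2,5]

0: ✓ CMP  NZCV=0010
1: · ADDLS
2: ✓ MOVGT  r1←0x58
3: ✓ CMP  NZCV=1001
4: · SUBEQ
5: ✓ ADDNE  r2←0x4e
6: ✓ CMP  NZCV=0010
7: · MOVCC
8: · MOVLE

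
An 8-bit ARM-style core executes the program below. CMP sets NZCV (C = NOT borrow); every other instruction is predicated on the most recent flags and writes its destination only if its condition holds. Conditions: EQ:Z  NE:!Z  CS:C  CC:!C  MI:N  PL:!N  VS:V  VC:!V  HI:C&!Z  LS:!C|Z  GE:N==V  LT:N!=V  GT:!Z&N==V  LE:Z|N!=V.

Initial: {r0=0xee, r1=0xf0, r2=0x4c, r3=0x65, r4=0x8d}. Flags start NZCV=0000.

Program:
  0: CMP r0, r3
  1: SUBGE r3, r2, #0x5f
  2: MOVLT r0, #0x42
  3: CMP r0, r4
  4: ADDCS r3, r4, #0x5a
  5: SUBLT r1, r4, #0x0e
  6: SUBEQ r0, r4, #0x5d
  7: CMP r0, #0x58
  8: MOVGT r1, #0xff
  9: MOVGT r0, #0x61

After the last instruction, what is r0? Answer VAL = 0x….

VAL = 0x42

[0] flags=1010 → (cmp)
[1] flags=1010 GE?F → skip
[2] flags=1010 LT?T → r0=0x42
[3] flags=1001 → (cmp)
[4] flags=1001 CS?F → skip
[5] flags=1001 LT?F → skip
[6] flags=1001 EQ?F → skip
[7] flags=1000 → (cmp)
[8] flags=1000 GT?F → skip
[9] flags=1000 GT?F → skip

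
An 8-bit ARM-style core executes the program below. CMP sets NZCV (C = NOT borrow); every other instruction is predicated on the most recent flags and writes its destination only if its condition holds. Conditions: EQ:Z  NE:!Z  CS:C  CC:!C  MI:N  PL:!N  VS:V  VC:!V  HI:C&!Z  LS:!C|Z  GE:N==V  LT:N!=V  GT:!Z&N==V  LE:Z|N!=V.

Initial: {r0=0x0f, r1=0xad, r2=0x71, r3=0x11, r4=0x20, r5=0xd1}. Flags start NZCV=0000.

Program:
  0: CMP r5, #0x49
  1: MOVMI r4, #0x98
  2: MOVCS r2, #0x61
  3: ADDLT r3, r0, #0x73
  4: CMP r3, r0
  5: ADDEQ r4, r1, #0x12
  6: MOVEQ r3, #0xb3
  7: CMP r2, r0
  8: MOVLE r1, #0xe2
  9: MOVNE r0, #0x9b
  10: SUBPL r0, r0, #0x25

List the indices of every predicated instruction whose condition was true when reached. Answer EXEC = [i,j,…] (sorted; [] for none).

EXEC = [1,2,3,9,10]

0: ✓ CMP  NZCV=1010
1: ✓ MOVMI  r4←0x98
2: ✓ MOVCS  r2←0x61
3: ✓ ADDLT  r3←0x82
4: ✓ CMP  NZCV=0011
5: · ADDEQ
6: · MOVEQ
7: ✓ CMP  NZCV=0010
8: · MOVLE
9: ✓ MOVNE  r0←0x9b
10: ✓ SUBPL  r0←0x76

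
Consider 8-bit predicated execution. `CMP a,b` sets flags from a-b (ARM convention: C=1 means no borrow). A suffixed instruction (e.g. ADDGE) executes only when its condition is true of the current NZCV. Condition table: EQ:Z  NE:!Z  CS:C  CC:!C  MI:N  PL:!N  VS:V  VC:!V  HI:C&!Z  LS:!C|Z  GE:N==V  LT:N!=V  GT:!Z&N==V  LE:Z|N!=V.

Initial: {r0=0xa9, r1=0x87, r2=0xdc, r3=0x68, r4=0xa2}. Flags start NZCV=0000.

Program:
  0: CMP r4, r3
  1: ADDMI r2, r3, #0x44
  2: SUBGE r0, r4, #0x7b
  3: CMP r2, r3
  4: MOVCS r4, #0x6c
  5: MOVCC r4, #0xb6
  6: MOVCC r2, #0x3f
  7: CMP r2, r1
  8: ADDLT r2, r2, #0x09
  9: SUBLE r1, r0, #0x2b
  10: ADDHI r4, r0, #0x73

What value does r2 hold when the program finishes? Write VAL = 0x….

[0] flags=0011 → (cmp)
[1] flags=0011 MI?F → skip
[2] flags=0011 GE?F → skip
[3] flags=0011 → (cmp)
[4] flags=0011 CS?T → r4=0x6c
[5] flags=0011 CC?F → skip
[6] flags=0011 CC?F → skip
[7] flags=0010 → (cmp)
[8] flags=0010 LT?F → skip
[9] flags=0010 LE?F → skip
[10] flags=0010 HI?T → r4=0x1c

VAL = 0xdc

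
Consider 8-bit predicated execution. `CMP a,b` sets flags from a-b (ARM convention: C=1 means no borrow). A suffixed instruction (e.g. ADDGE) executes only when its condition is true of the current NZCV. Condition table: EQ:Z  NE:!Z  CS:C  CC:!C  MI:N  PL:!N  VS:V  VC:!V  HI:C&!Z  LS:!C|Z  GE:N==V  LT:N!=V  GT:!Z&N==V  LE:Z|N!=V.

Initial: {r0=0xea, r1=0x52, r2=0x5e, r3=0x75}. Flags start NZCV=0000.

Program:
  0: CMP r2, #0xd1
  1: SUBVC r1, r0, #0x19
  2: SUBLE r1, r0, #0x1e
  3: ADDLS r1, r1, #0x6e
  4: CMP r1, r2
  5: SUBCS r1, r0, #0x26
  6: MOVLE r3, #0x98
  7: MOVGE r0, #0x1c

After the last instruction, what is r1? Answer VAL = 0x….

VAL = 0xc4

0: ✓ CMP  NZCV=1001
1: · SUBVC
2: · SUBLE
3: ✓ ADDLS  r1←0xc0
4: ✓ CMP  NZCV=0011
5: ✓ SUBCS  r1←0xc4
6: ✓ MOVLE  r3←0x98
7: · MOVGE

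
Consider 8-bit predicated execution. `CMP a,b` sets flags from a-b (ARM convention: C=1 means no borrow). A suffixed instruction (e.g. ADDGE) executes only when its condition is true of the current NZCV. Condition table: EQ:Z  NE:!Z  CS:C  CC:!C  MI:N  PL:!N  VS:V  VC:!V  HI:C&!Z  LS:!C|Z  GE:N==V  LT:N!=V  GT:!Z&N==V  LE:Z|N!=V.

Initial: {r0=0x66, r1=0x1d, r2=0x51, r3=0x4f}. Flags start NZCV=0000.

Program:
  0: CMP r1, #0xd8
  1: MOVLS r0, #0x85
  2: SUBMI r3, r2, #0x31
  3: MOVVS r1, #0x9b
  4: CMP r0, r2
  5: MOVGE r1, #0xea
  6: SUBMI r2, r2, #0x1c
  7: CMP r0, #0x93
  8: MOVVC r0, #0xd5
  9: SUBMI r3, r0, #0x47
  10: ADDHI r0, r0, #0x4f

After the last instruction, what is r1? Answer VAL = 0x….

VAL = 0x1d

[0] flags=0000 → (cmp)
[1] flags=0000 LS?T → r0=0x85
[2] flags=0000 MI?F → skip
[3] flags=0000 VS?F → skip
[4] flags=0011 → (cmp)
[5] flags=0011 GE?F → skip
[6] flags=0011 MI?F → skip
[7] flags=1000 → (cmp)
[8] flags=1000 VC?T → r0=0xd5
[9] flags=1000 MI?T → r3=0x8e
[10] flags=1000 HI?F → skip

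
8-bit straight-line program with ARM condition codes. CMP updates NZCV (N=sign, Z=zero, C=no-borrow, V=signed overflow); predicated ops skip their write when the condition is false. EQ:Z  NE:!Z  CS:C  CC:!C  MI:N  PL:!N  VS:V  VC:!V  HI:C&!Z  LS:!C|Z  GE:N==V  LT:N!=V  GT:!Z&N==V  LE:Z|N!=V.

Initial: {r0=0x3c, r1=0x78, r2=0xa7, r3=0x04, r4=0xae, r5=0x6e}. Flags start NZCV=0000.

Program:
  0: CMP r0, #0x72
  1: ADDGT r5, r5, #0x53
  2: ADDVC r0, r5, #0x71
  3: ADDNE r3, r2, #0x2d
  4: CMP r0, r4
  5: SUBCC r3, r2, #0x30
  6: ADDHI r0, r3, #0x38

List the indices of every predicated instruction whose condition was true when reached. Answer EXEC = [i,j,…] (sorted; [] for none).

EXEC = [2,3,6]

0: ✓ CMP  NZCV=1000
1: · ADDGT
2: ✓ ADDVC  r0←0xdf
3: ✓ ADDNE  r3←0xd4
4: ✓ CMP  NZCV=0010
5: · SUBCC
6: ✓ ADDHI  r0←0x0c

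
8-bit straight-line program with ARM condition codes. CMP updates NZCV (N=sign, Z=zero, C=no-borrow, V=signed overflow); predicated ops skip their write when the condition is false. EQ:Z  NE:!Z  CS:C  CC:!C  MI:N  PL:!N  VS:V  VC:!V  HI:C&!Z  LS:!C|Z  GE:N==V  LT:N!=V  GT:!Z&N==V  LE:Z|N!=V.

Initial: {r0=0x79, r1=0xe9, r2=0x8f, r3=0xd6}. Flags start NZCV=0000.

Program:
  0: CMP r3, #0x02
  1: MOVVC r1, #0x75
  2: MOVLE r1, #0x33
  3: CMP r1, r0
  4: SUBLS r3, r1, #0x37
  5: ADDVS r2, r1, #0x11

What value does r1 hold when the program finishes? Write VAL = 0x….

0: ✓ CMP  NZCV=1010
1: ✓ MOVVC  r1←0x75
2: ✓ MOVLE  r1←0x33
3: ✓ CMP  NZCV=1000
4: ✓ SUBLS  r3←0xfc
5: · ADDVS

VAL = 0x33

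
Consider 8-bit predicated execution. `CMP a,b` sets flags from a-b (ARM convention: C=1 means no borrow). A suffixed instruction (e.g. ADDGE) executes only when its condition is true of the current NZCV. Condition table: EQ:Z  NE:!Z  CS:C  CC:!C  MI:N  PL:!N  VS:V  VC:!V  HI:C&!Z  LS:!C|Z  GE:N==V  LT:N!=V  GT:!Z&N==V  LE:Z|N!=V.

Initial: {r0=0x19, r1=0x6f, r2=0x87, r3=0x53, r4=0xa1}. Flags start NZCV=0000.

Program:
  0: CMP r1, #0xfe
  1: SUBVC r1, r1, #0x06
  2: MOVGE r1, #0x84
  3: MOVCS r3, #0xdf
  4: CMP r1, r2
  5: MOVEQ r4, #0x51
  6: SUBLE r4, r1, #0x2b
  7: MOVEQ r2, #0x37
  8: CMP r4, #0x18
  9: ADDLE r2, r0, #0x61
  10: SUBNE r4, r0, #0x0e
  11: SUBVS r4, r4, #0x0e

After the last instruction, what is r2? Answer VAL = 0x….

VAL = 0x87

[0] flags=0000 → (cmp)
[1] flags=0000 VC?T → r1=0x69
[2] flags=0000 GE?T → r1=0x84
[3] flags=0000 CS?F → skip
[4] flags=1000 → (cmp)
[5] flags=1000 EQ?F → skip
[6] flags=1000 LE?T → r4=0x59
[7] flags=1000 EQ?F → skip
[8] flags=0010 → (cmp)
[9] flags=0010 LE?F → skip
[10] flags=0010 NE?T → r4=0x0b
[11] flags=0010 VS?F → skip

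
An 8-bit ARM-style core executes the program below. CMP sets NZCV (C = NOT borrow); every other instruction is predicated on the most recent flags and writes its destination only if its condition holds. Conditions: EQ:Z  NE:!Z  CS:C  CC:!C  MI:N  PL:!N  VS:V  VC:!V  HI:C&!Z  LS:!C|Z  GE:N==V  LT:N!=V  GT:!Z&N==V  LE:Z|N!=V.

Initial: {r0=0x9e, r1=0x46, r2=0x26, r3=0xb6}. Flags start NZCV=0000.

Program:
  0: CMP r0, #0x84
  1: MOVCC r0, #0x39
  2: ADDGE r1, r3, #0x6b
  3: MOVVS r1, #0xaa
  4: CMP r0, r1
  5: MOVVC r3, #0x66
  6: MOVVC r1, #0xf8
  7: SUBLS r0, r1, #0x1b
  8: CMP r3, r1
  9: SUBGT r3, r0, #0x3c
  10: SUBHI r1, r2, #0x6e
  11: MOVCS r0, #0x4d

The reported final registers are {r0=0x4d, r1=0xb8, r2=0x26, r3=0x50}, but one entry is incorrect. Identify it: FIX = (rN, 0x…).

0: ✓ CMP  NZCV=0010
1: · MOVCC
2: ✓ ADDGE  r1←0x21
3: · MOVVS
4: ✓ CMP  NZCV=0011
5: · MOVVC
6: · MOVVC
7: · SUBLS
8: ✓ CMP  NZCV=1010
9: · SUBGT
10: ✓ SUBHI  r1←0xb8
11: ✓ MOVCS  r0←0x4d

FIX = (r3, 0xb6)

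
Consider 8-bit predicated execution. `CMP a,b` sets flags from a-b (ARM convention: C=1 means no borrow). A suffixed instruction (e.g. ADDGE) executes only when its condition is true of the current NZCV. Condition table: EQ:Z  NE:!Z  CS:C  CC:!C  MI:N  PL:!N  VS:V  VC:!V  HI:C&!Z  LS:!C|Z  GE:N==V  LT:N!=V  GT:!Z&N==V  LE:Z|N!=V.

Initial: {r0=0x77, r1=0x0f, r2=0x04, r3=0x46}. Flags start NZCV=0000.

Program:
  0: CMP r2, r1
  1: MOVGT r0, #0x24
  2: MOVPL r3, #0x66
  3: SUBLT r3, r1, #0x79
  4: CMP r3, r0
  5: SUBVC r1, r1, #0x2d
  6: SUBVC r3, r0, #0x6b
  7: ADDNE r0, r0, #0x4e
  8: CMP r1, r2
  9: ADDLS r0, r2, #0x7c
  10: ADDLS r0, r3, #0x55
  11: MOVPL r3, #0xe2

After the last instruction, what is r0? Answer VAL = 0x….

[0] flags=1000 → (cmp)
[1] flags=1000 GT?F → skip
[2] flags=1000 PL?F → skip
[3] flags=1000 LT?T → r3=0x96
[4] flags=0011 → (cmp)
[5] flags=0011 VC?F → skip
[6] flags=0011 VC?F → skip
[7] flags=0011 NE?T → r0=0xc5
[8] flags=0010 → (cmp)
[9] flags=0010 LS?F → skip
[10] flags=0010 LS?F → skip
[11] flags=0010 PL?T → r3=0xe2

VAL = 0xc5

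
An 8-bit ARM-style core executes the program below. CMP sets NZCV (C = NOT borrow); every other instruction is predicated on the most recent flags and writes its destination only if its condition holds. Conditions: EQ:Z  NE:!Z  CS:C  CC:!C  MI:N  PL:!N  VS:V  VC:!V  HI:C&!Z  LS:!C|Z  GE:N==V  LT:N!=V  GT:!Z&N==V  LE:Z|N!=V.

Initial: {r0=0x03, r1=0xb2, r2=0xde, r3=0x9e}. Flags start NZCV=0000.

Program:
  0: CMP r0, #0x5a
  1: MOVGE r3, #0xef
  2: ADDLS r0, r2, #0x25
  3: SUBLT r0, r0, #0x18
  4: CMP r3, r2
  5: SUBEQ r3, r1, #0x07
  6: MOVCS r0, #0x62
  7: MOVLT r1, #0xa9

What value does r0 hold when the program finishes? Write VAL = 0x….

VAL = 0xeb

0: ✓ CMP  NZCV=1000
1: · MOVGE
2: ✓ ADDLS  r0←0x03
3: ✓ SUBLT  r0←0xeb
4: ✓ CMP  NZCV=1000
5: · SUBEQ
6: · MOVCS
7: ✓ MOVLT  r1←0xa9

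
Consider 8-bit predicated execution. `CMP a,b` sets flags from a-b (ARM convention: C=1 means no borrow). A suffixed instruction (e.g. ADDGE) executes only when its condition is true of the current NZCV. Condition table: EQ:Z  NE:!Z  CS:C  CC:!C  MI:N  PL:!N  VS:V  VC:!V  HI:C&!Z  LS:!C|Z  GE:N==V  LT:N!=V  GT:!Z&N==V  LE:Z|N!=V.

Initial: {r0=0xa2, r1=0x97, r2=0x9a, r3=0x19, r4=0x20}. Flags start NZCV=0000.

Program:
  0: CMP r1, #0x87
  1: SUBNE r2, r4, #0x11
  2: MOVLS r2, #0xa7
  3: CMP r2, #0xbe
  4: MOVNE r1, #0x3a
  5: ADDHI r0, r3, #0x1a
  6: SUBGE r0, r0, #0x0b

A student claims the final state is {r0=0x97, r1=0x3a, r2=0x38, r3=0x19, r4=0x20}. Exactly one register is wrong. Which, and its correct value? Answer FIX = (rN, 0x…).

[0] flags=0010 → (cmp)
[1] flags=0010 NE?T → r2=0x0f
[2] flags=0010 LS?F → skip
[3] flags=0000 → (cmp)
[4] flags=0000 NE?T → r1=0x3a
[5] flags=0000 HI?F → skip
[6] flags=0000 GE?T → r0=0x97

FIX = (r2, 0x0f)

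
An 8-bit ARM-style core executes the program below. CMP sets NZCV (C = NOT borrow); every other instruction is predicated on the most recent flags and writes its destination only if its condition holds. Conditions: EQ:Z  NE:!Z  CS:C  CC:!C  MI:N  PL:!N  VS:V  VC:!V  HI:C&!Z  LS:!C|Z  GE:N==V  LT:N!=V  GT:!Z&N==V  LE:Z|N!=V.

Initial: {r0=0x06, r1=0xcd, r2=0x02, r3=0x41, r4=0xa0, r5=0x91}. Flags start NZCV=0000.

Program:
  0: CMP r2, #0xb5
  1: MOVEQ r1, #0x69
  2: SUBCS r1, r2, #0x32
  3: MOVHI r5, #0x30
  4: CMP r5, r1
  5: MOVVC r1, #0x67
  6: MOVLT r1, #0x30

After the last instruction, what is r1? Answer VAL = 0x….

[0] flags=0000 → (cmp)
[1] flags=0000 EQ?F → skip
[2] flags=0000 CS?F → skip
[3] flags=0000 HI?F → skip
[4] flags=1000 → (cmp)
[5] flags=1000 VC?T → r1=0x67
[6] flags=1000 LT?T → r1=0x30

VAL = 0x30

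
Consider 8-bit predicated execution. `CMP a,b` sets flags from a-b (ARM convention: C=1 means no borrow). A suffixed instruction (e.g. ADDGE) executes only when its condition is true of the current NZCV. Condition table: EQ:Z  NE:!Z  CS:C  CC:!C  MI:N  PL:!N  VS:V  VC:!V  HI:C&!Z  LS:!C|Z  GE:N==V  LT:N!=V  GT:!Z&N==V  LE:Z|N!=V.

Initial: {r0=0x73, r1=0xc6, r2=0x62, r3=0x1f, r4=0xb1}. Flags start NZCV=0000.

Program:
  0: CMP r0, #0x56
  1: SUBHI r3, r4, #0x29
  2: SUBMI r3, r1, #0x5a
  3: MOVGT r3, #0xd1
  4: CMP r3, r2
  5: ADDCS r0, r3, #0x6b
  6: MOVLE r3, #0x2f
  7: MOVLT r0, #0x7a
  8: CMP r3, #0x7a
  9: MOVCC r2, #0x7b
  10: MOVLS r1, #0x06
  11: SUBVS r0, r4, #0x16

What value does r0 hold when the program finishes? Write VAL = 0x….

VAL = 0x7a

[0] flags=0010 → (cmp)
[1] flags=0010 HI?T → r3=0x88
[2] flags=0010 MI?F → skip
[3] flags=0010 GT?T → r3=0xd1
[4] flags=0011 → (cmp)
[5] flags=0011 CS?T → r0=0x3c
[6] flags=0011 LE?T → r3=0x2f
[7] flags=0011 LT?T → r0=0x7a
[8] flags=1000 → (cmp)
[9] flags=1000 CC?T → r2=0x7b
[10] flags=1000 LS?T → r1=0x06
[11] flags=1000 VS?F → skip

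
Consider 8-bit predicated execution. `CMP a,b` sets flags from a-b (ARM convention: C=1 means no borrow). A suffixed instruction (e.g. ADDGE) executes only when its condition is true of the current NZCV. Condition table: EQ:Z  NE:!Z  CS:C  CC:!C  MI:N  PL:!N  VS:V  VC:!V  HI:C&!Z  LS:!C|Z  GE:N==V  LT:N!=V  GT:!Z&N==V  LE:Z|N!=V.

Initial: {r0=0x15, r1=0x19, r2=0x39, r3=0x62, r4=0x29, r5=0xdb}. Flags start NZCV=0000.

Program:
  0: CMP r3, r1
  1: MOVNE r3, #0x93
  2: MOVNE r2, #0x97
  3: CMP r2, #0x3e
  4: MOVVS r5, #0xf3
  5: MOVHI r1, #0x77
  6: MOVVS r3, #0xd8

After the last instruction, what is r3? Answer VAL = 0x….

VAL = 0xd8

0: ✓ CMP  NZCV=0010
1: ✓ MOVNE  r3←0x93
2: ✓ MOVNE  r2←0x97
3: ✓ CMP  NZCV=0011
4: ✓ MOVVS  r5←0xf3
5: ✓ MOVHI  r1←0x77
6: ✓ MOVVS  r3←0xd8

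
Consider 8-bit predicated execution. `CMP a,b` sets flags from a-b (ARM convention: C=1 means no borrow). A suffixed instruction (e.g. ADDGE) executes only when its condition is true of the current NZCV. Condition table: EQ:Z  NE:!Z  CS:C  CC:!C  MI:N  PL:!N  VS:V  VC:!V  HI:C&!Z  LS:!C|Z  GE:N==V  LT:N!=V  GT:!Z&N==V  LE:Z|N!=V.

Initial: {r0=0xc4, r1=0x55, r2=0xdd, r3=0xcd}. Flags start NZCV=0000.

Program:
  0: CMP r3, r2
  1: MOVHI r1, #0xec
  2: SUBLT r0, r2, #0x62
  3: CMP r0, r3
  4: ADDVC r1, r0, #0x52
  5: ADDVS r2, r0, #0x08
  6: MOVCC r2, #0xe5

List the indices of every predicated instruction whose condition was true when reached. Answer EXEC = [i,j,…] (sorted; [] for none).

EXEC = [2,5,6]

0: ✓ CMP  NZCV=1000
1: · MOVHI
2: ✓ SUBLT  r0←0x7b
3: ✓ CMP  NZCV=1001
4: · ADDVC
5: ✓ ADDVS  r2←0x83
6: ✓ MOVCC  r2←0xe5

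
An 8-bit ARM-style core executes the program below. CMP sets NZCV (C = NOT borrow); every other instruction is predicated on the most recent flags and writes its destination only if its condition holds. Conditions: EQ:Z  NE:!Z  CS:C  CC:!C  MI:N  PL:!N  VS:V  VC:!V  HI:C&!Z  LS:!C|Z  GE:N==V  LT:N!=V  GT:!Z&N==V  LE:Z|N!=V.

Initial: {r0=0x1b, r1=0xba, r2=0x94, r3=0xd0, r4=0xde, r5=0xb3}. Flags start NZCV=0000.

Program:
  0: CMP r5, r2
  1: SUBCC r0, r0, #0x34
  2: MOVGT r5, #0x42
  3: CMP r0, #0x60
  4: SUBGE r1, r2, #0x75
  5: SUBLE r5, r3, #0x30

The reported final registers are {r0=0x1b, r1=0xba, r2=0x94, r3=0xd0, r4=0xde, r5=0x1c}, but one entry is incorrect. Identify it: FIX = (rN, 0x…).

FIX = (r5, 0xa0)

[0] flags=0010 → (cmp)
[1] flags=0010 CC?F → skip
[2] flags=0010 GT?T → r5=0x42
[3] flags=1000 → (cmp)
[4] flags=1000 GE?F → skip
[5] flags=1000 LE?T → r5=0xa0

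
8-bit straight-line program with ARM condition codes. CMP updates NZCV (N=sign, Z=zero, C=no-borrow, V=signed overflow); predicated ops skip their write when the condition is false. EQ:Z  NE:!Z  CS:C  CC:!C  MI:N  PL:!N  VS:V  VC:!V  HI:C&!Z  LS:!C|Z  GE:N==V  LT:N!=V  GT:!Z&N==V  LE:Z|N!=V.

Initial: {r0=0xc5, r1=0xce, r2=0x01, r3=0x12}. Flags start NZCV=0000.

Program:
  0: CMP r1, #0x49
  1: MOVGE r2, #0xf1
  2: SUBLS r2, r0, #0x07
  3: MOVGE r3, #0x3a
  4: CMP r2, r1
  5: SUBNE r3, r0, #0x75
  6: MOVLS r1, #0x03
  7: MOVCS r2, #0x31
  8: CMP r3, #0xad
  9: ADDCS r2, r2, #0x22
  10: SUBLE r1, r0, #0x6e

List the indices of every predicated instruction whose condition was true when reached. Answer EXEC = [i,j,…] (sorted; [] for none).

[0] flags=1010 → (cmp)
[1] flags=1010 GE?F → skip
[2] flags=1010 LS?F → skip
[3] flags=1010 GE?F → skip
[4] flags=0000 → (cmp)
[5] flags=0000 NE?T → r3=0x50
[6] flags=0000 LS?T → r1=0x03
[7] flags=0000 CS?F → skip
[8] flags=1001 → (cmp)
[9] flags=1001 CS?F → skip
[10] flags=1001 LE?F → skip

EXEC = [5,6]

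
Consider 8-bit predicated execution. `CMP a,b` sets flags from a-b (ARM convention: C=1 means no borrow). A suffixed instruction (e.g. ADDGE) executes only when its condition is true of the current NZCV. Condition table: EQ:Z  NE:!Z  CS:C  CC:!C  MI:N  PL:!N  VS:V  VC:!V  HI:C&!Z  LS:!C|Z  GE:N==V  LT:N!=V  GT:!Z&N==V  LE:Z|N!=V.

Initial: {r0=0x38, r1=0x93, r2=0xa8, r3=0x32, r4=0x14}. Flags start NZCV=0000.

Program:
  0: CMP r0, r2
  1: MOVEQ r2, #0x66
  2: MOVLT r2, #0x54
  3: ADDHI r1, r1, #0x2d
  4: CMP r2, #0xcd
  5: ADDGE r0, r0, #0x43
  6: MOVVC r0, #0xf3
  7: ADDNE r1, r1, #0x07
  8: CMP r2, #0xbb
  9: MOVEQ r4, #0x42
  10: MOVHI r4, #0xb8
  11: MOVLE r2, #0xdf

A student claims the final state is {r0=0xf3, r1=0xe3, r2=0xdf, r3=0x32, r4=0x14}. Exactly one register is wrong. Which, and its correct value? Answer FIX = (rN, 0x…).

[0] flags=1001 → (cmp)
[1] flags=1001 EQ?F → skip
[2] flags=1001 LT?F → skip
[3] flags=1001 HI?F → skip
[4] flags=1000 → (cmp)
[5] flags=1000 GE?F → skip
[6] flags=1000 VC?T → r0=0xf3
[7] flags=1000 NE?T → r1=0x9a
[8] flags=1000 → (cmp)
[9] flags=1000 EQ?F → skip
[10] flags=1000 HI?F → skip
[11] flags=1000 LE?T → r2=0xdf

FIX = (r1, 0x9a)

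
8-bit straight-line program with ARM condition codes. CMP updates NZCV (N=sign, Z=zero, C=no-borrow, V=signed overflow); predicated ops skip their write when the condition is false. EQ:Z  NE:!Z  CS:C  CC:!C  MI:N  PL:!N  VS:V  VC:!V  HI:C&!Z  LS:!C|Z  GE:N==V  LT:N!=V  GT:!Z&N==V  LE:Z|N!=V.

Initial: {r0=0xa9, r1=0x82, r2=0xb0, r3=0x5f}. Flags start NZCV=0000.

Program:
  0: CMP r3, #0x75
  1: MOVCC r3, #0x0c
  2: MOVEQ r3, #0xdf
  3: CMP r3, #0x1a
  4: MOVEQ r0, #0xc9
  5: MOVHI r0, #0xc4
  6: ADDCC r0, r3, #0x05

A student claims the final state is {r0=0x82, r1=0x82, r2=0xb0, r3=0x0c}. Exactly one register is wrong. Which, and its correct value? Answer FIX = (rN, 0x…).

0: ✓ CMP  NZCV=1000
1: ✓ MOVCC  r3←0x0c
2: · MOVEQ
3: ✓ CMP  NZCV=1000
4: · MOVEQ
5: · MOVHI
6: ✓ ADDCC  r0←0x11

FIX = (r0, 0x11)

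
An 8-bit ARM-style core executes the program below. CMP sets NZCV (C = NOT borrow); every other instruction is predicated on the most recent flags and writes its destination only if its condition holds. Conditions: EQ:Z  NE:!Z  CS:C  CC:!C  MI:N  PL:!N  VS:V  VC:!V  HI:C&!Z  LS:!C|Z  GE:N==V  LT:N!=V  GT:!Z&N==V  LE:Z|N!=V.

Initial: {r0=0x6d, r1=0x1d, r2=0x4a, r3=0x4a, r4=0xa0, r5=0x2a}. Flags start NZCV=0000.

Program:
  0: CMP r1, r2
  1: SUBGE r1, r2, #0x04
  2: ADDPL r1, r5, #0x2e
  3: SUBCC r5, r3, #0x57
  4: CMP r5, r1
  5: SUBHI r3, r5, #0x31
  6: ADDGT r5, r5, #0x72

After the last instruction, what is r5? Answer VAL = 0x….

0: ✓ CMP  NZCV=1000
1: · SUBGE
2: · ADDPL
3: ✓ SUBCC  r5←0xf3
4: ✓ CMP  NZCV=1010
5: ✓ SUBHI  r3←0xc2
6: · ADDGT

VAL = 0xf3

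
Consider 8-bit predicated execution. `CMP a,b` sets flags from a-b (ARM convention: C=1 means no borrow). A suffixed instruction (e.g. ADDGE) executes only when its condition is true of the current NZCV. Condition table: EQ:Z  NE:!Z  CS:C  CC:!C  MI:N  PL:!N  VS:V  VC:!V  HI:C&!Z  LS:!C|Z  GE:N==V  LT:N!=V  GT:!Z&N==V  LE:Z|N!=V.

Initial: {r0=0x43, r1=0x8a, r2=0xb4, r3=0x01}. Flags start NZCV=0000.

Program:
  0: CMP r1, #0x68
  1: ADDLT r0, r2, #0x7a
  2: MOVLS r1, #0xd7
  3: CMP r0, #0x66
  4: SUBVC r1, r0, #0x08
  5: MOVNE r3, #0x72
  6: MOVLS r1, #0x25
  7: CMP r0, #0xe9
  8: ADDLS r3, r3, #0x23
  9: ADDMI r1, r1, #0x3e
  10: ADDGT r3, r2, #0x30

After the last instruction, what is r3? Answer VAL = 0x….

[0] flags=0011 → (cmp)
[1] flags=0011 LT?T → r0=0x2e
[2] flags=0011 LS?F → skip
[3] flags=1000 → (cmp)
[4] flags=1000 VC?T → r1=0x26
[5] flags=1000 NE?T → r3=0x72
[6] flags=1000 LS?T → r1=0x25
[7] flags=0000 → (cmp)
[8] flags=0000 LS?T → r3=0x95
[9] flags=0000 MI?F → skip
[10] flags=0000 GT?T → r3=0xe4

VAL = 0xe4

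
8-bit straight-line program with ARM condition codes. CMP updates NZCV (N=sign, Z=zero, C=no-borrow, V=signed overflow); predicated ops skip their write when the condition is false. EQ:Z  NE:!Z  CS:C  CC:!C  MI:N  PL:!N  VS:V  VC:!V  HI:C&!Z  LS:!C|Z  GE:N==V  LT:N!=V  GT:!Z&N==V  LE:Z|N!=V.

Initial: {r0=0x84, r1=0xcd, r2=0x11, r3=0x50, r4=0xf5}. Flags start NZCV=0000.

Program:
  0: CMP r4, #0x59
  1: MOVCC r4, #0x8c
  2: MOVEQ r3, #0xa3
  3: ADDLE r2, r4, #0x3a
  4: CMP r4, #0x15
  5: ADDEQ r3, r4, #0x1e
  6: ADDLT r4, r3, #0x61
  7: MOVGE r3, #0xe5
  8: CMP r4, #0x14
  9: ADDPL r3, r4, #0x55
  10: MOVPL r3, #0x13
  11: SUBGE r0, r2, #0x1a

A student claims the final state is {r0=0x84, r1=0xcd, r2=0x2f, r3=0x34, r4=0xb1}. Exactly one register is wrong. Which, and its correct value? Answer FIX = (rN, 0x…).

FIX = (r3, 0x50)

[0] flags=1010 → (cmp)
[1] flags=1010 CC?F → skip
[2] flags=1010 EQ?F → skip
[3] flags=1010 LE?T → r2=0x2f
[4] flags=1010 → (cmp)
[5] flags=1010 EQ?F → skip
[6] flags=1010 LT?T → r4=0xb1
[7] flags=1010 GE?F → skip
[8] flags=1010 → (cmp)
[9] flags=1010 PL?F → skip
[10] flags=1010 PL?F → skip
[11] flags=1010 GE?F → skip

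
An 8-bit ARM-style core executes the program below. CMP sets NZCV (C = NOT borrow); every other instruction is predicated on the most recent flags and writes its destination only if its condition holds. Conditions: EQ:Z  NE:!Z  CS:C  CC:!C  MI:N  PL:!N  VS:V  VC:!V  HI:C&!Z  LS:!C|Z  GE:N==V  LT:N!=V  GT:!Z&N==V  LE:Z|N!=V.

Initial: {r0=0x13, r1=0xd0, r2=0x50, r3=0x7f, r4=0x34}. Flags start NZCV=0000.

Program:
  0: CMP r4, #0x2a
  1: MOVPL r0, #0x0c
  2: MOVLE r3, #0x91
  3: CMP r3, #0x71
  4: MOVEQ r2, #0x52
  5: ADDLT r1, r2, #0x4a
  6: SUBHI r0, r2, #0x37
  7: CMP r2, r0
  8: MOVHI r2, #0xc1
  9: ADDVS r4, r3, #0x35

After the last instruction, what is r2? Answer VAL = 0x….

[0] flags=0010 → (cmp)
[1] flags=0010 PL?T → r0=0x0c
[2] flags=0010 LE?F → skip
[3] flags=0010 → (cmp)
[4] flags=0010 EQ?F → skip
[5] flags=0010 LT?F → skip
[6] flags=0010 HI?T → r0=0x19
[7] flags=0010 → (cmp)
[8] flags=0010 HI?T → r2=0xc1
[9] flags=0010 VS?F → skip

VAL = 0xc1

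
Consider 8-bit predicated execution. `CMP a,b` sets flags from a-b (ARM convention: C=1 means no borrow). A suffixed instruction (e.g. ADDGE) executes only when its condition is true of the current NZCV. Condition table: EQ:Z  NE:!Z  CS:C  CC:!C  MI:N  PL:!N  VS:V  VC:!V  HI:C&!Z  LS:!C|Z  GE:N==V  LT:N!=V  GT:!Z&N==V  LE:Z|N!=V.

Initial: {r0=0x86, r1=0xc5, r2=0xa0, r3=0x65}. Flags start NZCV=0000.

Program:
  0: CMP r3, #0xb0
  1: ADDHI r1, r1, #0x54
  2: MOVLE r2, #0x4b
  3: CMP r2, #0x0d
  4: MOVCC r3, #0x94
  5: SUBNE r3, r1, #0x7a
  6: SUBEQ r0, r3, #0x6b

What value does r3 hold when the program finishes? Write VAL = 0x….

VAL = 0x4b

0: ✓ CMP  NZCV=1001
1: · ADDHI
2: · MOVLE
3: ✓ CMP  NZCV=1010
4: · MOVCC
5: ✓ SUBNE  r3←0x4b
6: · SUBEQ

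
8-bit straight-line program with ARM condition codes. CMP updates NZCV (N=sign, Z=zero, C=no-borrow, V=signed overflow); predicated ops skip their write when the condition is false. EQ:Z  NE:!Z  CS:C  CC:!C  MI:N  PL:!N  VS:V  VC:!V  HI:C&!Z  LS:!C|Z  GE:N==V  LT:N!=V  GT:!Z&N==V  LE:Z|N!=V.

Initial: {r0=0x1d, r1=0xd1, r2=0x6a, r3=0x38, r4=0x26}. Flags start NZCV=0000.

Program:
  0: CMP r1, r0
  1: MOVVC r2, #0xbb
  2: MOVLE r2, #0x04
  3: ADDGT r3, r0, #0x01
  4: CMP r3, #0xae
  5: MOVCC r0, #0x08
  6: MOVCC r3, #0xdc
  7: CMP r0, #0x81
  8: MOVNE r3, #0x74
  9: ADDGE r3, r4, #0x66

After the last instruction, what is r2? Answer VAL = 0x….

VAL = 0x04

0: ✓ CMP  NZCV=1010
1: ✓ MOVVC  r2←0xbb
2: ✓ MOVLE  r2←0x04
3: · ADDGT
4: ✓ CMP  NZCV=1001
5: ✓ MOVCC  r0←0x08
6: ✓ MOVCC  r3←0xdc
7: ✓ CMP  NZCV=1001
8: ✓ MOVNE  r3←0x74
9: ✓ ADDGE  r3←0x8c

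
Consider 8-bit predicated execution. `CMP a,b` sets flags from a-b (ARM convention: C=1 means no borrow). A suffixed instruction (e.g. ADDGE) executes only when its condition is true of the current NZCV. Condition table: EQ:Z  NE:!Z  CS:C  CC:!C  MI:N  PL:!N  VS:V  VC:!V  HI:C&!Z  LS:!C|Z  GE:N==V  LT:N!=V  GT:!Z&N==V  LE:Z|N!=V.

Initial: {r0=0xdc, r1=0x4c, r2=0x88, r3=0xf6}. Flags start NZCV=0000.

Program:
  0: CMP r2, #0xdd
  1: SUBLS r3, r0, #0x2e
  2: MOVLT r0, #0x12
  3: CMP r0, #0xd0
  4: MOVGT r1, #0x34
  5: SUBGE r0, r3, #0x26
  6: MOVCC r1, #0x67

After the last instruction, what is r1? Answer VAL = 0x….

0: ✓ CMP  NZCV=1000
1: ✓ SUBLS  r3←0xae
2: ✓ MOVLT  r0←0x12
3: ✓ CMP  NZCV=0000
4: ✓ MOVGT  r1←0x34
5: ✓ SUBGE  r0←0x88
6: ✓ MOVCC  r1←0x67

VAL = 0x67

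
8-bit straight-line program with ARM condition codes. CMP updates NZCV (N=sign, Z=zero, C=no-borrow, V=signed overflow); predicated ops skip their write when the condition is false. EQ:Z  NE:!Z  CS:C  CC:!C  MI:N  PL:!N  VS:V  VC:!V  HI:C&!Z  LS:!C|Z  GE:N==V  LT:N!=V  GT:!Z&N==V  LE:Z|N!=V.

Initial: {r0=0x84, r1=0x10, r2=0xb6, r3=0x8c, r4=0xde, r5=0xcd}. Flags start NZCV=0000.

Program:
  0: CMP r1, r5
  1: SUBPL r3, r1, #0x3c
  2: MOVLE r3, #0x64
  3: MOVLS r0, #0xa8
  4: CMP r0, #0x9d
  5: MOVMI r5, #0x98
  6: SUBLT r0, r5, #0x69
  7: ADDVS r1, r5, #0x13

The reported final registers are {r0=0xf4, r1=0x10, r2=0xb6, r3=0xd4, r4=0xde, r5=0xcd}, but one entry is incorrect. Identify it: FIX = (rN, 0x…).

FIX = (r0, 0xa8)

0: ✓ CMP  NZCV=0000
1: ✓ SUBPL  r3←0xd4
2: · MOVLE
3: ✓ MOVLS  r0←0xa8
4: ✓ CMP  NZCV=0010
5: · MOVMI
6: · SUBLT
7: · ADDVS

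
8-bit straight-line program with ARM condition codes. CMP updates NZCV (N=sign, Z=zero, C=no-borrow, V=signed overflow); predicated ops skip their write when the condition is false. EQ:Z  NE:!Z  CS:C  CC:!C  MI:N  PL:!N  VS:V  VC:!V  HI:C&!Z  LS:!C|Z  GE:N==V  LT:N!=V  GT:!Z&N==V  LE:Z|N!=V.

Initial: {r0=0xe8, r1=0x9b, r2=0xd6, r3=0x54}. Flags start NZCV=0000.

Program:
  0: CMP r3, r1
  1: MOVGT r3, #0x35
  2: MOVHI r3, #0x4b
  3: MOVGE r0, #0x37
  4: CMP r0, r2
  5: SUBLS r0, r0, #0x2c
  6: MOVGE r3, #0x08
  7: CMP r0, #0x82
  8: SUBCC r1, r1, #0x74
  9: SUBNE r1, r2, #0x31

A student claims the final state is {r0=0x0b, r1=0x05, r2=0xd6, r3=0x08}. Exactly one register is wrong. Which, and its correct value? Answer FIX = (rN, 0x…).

[0] flags=1001 → (cmp)
[1] flags=1001 GT?T → r3=0x35
[2] flags=1001 HI?F → skip
[3] flags=1001 GE?T → r0=0x37
[4] flags=0000 → (cmp)
[5] flags=0000 LS?T → r0=0x0b
[6] flags=0000 GE?T → r3=0x08
[7] flags=1001 → (cmp)
[8] flags=1001 CC?T → r1=0x27
[9] flags=1001 NE?T → r1=0xa5

FIX = (r1, 0xa5)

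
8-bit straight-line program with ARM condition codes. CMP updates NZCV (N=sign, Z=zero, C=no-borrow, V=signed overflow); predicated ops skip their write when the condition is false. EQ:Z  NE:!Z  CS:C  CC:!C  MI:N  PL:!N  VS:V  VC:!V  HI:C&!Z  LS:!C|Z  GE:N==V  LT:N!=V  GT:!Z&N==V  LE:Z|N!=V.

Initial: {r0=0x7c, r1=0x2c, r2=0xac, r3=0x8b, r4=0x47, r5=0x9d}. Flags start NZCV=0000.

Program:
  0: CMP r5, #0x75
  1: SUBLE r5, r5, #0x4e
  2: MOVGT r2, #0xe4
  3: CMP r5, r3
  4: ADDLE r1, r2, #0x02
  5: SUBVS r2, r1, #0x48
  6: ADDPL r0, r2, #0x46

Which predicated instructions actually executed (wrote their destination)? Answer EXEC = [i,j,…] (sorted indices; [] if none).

[0] flags=0011 → (cmp)
[1] flags=0011 LE?T → r5=0x4f
[2] flags=0011 GT?F → skip
[3] flags=1001 → (cmp)
[4] flags=1001 LE?F → skip
[5] flags=1001 VS?T → r2=0xe4
[6] flags=1001 PL?F → skip

EXEC = [1,5]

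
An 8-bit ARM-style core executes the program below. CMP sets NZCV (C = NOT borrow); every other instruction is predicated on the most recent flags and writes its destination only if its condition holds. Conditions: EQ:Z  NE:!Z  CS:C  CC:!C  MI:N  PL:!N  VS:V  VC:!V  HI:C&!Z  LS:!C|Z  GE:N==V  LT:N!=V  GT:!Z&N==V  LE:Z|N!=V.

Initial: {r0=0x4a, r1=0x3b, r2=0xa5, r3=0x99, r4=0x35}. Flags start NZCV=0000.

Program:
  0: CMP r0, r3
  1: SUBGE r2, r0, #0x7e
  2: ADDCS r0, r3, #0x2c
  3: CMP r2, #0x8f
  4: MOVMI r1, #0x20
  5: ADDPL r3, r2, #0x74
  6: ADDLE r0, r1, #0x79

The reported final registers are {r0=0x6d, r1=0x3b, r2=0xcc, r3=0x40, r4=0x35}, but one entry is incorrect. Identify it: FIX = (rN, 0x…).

0: ✓ CMP  NZCV=1001
1: ✓ SUBGE  r2←0xcc
2: · ADDCS
3: ✓ CMP  NZCV=0010
4: · MOVMI
5: ✓ ADDPL  r3←0x40
6: · ADDLE

FIX = (r0, 0x4a)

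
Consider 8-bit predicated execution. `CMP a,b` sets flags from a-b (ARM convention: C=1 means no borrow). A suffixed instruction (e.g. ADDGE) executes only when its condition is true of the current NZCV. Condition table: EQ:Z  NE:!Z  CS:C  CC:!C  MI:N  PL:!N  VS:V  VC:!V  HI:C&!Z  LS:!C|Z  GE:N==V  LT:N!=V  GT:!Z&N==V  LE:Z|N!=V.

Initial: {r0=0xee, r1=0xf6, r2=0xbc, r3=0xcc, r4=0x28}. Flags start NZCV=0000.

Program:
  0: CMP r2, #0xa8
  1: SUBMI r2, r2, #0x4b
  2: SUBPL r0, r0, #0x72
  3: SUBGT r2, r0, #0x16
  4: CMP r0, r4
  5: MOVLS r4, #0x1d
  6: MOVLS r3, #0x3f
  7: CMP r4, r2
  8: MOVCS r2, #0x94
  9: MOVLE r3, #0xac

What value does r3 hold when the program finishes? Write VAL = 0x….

[0] flags=0010 → (cmp)
[1] flags=0010 MI?F → skip
[2] flags=0010 PL?T → r0=0x7c
[3] flags=0010 GT?T → r2=0x66
[4] flags=0010 → (cmp)
[5] flags=0010 LS?F → skip
[6] flags=0010 LS?F → skip
[7] flags=1000 → (cmp)
[8] flags=1000 CS?F → skip
[9] flags=1000 LE?T → r3=0xac

VAL = 0xac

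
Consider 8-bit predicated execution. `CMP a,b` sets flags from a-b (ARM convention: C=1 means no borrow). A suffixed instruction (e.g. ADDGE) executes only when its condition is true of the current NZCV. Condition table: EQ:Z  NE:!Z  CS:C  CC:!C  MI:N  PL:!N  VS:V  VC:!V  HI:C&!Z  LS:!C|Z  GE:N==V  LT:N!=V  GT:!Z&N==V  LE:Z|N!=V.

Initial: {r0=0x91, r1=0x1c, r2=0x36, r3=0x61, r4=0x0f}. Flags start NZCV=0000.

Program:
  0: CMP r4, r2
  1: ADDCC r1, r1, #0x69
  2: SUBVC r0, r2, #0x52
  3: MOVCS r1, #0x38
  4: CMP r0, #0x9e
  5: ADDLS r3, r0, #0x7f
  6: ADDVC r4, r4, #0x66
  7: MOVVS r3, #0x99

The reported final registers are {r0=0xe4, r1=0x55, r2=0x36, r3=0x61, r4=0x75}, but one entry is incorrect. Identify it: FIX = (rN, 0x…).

0: ✓ CMP  NZCV=1000
1: ✓ ADDCC  r1←0x85
2: ✓ SUBVC  r0←0xe4
3: · MOVCS
4: ✓ CMP  NZCV=0010
5: · ADDLS
6: ✓ ADDVC  r4←0x75
7: · MOVVS

FIX = (r1, 0x85)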